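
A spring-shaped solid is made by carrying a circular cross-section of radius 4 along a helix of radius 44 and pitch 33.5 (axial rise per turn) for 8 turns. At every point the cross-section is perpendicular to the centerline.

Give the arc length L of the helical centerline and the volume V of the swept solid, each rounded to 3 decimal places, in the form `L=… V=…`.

L=2227.859 V=111984.432

2πR = 2π·44 = 276.460154
per-turn = √(276.460154² + 33.5²) = √(76430.2165 + 1122.25) = √77552.4665 = 278.482435
L = 8 × 278.482435 = 2227.859478
V = π·4² × L = 50.265482 × 2227.859478 = 111984.431522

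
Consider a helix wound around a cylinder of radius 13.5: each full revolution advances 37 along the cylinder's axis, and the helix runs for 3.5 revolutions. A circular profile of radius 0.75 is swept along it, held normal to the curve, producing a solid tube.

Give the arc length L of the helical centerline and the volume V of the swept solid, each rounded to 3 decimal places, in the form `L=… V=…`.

L=323.895 V=572.371

2πR = 2π·13.5 = 84.823002
per-turn = √(84.823002² + 37²) = √(7194.9416 + 1369) = √8563.9416 = 92.541567
L = 3.5 × 92.541567 = 323.895484
V = π·0.75² × L = 1.767146 × 323.895484 = 572.370567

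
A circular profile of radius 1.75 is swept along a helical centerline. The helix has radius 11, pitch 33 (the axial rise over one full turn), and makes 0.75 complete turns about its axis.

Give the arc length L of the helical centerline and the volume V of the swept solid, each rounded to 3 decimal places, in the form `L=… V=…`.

2πR = 2π·11 = 69.115038
per-turn = √(69.115038² + 33²) = √(4776.8885 + 1089) = √5865.8885 = 76.589089
L = 0.75 × 76.589089 = 57.441817
V = π·1.75² × L = 9.621128 × 57.441817 = 552.655042

L=57.442 V=552.655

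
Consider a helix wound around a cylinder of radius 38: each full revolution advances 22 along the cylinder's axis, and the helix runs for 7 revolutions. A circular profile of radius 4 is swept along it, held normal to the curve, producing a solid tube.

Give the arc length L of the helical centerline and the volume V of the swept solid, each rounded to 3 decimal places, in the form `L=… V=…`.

L=1678.407 V=84365.950

2πR = 2π·38 = 238.761042
per-turn = √(238.761042² + 22²) = √(57006.8350 + 484) = √57490.8350 = 239.772465
L = 7 × 239.772465 = 1678.407256
V = π·4² × L = 50.265482 × 1678.407256 = 84365.950468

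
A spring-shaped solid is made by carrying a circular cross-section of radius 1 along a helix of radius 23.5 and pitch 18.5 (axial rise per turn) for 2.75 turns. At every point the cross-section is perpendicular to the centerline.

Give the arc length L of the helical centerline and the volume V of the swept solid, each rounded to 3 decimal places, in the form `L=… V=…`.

2πR = 2π·23.5 = 147.654855
per-turn = √(147.654855² + 18.5²) = √(21801.9561 + 342.25) = √22144.2061 = 148.809294
L = 2.75 × 148.809294 = 409.225560
V = π·1² × L = 3.141593 × 409.225560 = 1285.620012

L=409.226 V=1285.620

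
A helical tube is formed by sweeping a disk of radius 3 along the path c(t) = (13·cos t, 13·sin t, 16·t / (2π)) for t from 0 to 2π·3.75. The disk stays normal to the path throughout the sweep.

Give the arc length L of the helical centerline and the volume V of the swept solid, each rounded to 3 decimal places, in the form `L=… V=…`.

L=312.126 V=8825.168

2πR = 2π·13 = 81.681409
per-turn = √(81.681409² + 16²) = √(6671.8526 + 256) = √6927.8526 = 83.233723
L = 3.75 × 83.233723 = 312.126460
V = π·3² × L = 28.274334 × 312.126460 = 8825.167735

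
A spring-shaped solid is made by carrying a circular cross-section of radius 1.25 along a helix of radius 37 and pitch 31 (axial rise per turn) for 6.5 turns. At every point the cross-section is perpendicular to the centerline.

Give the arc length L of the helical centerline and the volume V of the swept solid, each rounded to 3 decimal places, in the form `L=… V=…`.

L=1524.481 V=7483.281

2πR = 2π·37 = 232.477856
per-turn = √(232.477856² + 31²) = √(54045.9537 + 961) = √55006.9537 = 234.535613
L = 6.5 × 234.535613 = 1524.481484
V = π·1.25² × L = 4.908739 × 1524.481484 = 7483.280983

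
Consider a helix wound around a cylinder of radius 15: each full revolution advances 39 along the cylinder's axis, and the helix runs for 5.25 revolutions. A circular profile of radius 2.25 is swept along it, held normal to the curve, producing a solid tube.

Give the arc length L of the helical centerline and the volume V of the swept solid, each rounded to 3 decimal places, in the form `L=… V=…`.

L=535.491 V=8516.614

2πR = 2π·15 = 94.247780
per-turn = √(94.247780² + 39²) = √(8882.6440 + 1521) = √10403.6440 = 101.998255
L = 5.25 × 101.998255 = 535.490837
V = π·2.25² × L = 15.904313 × 535.490837 = 8516.613780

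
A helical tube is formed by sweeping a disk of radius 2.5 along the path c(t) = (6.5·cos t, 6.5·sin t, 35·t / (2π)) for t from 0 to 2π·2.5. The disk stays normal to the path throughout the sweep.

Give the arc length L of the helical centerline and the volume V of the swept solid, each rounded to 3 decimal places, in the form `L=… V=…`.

L=134.466 V=2640.227

2πR = 2π·6.5 = 40.840704
per-turn = √(40.840704² + 35²) = √(1667.9631 + 1225) = √2892.9631 = 53.786273
L = 2.5 × 53.786273 = 134.465682
V = π·2.5² × L = 19.634954 × 134.465682 = 2640.227493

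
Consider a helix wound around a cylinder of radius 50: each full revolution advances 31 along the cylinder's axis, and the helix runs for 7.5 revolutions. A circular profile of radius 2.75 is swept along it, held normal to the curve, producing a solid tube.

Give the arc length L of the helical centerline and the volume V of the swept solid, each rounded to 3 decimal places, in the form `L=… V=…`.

2πR = 2π·50 = 314.159265
per-turn = √(314.159265² + 31²) = √(98696.0440 + 961) = √99657.0440 = 315.685039
L = 7.5 × 315.685039 = 2367.637794
V = π·2.75² × L = 23.758294 × 2367.637794 = 56251.035854

L=2367.638 V=56251.036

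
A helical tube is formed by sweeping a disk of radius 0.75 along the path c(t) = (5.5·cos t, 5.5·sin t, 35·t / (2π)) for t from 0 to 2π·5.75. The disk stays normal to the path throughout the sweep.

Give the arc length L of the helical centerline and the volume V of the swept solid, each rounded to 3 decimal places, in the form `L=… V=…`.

L=282.817 V=499.779

2πR = 2π·5.5 = 34.557519
per-turn = √(34.557519² + 35²) = √(1194.2221 + 1225) = √2419.2221 = 49.185589
L = 5.75 × 49.185589 = 282.817135
V = π·0.75² × L = 1.767146 × 282.817135 = 499.779131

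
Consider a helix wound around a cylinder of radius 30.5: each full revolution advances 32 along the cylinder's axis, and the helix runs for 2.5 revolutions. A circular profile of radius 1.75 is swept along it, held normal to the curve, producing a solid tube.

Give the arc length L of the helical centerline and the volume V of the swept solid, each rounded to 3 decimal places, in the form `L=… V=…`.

2πR = 2π·30.5 = 191.637152
per-turn = √(191.637152² + 32²) = √(36724.7980 + 1024) = √37748.7980 = 194.290499
L = 2.5 × 194.290499 = 485.726247
V = π·1.75² × L = 9.621128 × 485.726247 = 4673.234157

L=485.726 V=4673.234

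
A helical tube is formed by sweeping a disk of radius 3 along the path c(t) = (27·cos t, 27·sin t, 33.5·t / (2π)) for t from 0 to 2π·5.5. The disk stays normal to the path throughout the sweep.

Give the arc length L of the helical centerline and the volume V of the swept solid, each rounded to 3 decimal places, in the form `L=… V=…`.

L=951.071 V=26890.898

2πR = 2π·27 = 169.646003
per-turn = √(169.646003² + 33.5²) = √(28779.7664 + 1122.25) = √29902.0164 = 172.921995
L = 5.5 × 172.921995 = 951.070974
V = π·3² × L = 28.274334 × 951.070974 = 26890.898258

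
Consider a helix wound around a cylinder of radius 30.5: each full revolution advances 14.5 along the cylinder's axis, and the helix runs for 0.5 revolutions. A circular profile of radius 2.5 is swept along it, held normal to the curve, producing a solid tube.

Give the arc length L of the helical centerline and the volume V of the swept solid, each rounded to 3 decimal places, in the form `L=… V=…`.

L=96.092 V=1886.771

2πR = 2π·30.5 = 191.637152
per-turn = √(191.637152² + 14.5²) = √(36724.7980 + 210.25) = √36935.0480 = 192.184932
L = 0.5 × 192.184932 = 96.092466
V = π·2.5² × L = 19.634954 × 96.092466 = 1886.771155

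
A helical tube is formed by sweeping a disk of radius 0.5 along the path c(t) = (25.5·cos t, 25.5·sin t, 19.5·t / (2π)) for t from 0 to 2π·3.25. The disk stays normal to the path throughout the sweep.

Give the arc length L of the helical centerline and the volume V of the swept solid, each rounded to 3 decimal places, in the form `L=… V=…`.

2πR = 2π·25.5 = 160.221225
per-turn = √(160.221225² + 19.5²) = √(25670.8410 + 380.25) = √26051.0910 = 161.403504
L = 3.25 × 161.403504 = 524.561387
V = π·0.5² × L = 0.785398 × 524.561387 = 411.989550

L=524.561 V=411.990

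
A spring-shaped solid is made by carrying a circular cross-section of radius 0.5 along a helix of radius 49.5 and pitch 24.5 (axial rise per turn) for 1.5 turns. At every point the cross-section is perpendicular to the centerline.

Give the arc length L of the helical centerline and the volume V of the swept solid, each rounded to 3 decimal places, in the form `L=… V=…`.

L=467.972 V=367.544

2πR = 2π·49.5 = 311.017673
per-turn = √(311.017673² + 24.5²) = √(96731.9927 + 600.25) = √97332.2427 = 311.981158
L = 1.5 × 311.981158 = 467.971736
V = π·0.5² × L = 0.785398 × 467.971736 = 367.544142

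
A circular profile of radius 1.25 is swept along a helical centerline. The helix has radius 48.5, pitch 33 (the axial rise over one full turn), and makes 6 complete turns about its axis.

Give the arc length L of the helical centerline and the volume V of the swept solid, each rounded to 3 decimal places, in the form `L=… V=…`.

2πR = 2π·48.5 = 304.734487
per-turn = √(304.734487² + 33²) = √(92863.1078 + 1089) = √93952.1078 = 306.516081
L = 6 × 306.516081 = 1839.096485
V = π·1.25² × L = 4.908739 × 1839.096485 = 9027.643760

L=1839.096 V=9027.644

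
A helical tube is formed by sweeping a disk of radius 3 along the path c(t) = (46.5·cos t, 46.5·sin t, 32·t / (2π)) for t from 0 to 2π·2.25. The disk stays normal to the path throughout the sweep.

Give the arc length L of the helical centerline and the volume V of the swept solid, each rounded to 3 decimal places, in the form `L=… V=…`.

2πR = 2π·46.5 = 292.168117
per-turn = √(292.168117² + 32²) = √(85362.2085 + 1024) = √86386.2085 = 293.915308
L = 2.25 × 293.915308 = 661.309444
V = π·3² × L = 28.274334 × 661.309444 = 18698.084011

L=661.309 V=18698.084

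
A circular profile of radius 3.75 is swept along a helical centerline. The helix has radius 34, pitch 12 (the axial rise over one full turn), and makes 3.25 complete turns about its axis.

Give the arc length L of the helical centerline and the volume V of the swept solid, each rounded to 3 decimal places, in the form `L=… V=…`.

2πR = 2π·34 = 213.628300
per-turn = √(213.628300² + 12²) = √(45637.0508 + 144) = √45781.0508 = 213.965069
L = 3.25 × 213.965069 = 695.386474
V = π·3.75² × L = 44.178647 × 695.386474 = 30721.233359

L=695.386 V=30721.233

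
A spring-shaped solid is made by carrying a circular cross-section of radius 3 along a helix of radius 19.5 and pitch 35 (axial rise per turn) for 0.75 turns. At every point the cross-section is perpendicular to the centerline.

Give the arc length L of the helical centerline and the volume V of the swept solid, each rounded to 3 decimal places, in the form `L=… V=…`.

L=95.567 V=2702.104

2πR = 2π·19.5 = 122.522113
per-turn = √(122.522113² + 35²) = √(15011.6683 + 1225) = √16236.6683 = 127.423186
L = 0.75 × 127.423186 = 95.567389
V = π·3² × L = 28.274334 × 95.567389 = 2702.104276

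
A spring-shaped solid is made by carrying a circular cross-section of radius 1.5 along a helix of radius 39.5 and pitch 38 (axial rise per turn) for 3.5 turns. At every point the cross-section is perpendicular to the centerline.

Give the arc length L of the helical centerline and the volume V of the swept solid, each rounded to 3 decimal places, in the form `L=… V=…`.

L=878.773 V=6211.682

2πR = 2π·39.5 = 248.185820
per-turn = √(248.185820² + 38²) = √(61596.2011 + 1444) = √63040.2011 = 251.078078
L = 3.5 × 251.078078 = 878.773272
V = π·1.5² × L = 7.068583 × 878.773272 = 6211.682223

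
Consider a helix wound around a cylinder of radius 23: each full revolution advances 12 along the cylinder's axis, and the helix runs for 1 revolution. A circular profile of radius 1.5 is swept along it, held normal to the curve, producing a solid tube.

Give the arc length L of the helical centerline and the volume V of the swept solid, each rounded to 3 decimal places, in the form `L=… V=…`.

L=145.011 V=1025.020

2πR = 2π·23 = 144.513262
per-turn = √(144.513262² + 12²) = √(20884.0829 + 144) = √21028.0829 = 145.010630
L = 1 × 145.010630 = 145.010630
V = π·1.5² × L = 7.068583 × 145.010630 = 1025.019745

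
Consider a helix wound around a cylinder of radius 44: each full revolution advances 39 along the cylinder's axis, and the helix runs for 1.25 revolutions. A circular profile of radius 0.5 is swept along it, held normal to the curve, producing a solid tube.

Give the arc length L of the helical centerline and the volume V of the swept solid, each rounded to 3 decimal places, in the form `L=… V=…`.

2πR = 2π·44 = 276.460154
per-turn = √(276.460154² + 39²) = √(76430.2165 + 1521) = √77951.2165 = 279.197451
L = 1.25 × 279.197451 = 348.996813
V = π·0.5² × L = 0.785398 × 348.996813 = 274.101456

L=348.997 V=274.101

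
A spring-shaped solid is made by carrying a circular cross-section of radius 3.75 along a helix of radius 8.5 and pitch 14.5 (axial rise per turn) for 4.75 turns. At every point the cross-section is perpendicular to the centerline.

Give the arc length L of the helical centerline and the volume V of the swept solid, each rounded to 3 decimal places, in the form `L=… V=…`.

2πR = 2π·8.5 = 53.407075
per-turn = √(53.407075² + 14.5²) = √(2852.3157 + 210.25) = √3062.5657 = 55.340452
L = 4.75 × 55.340452 = 262.867149
V = π·3.75² × L = 44.178647 × 262.867149 = 11613.114898

L=262.867 V=11613.115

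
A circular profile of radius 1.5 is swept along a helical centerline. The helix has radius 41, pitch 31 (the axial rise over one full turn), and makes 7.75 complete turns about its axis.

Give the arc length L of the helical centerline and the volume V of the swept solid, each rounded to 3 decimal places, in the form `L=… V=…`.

L=2010.886 V=14214.113

2πR = 2π·41 = 257.610598
per-turn = √(257.610598² + 31²) = √(66363.2200 + 961) = √67324.2200 = 259.469112
L = 7.75 × 259.469112 = 2010.885617
V = π·1.5² × L = 7.068583 × 2010.885617 = 14214.112831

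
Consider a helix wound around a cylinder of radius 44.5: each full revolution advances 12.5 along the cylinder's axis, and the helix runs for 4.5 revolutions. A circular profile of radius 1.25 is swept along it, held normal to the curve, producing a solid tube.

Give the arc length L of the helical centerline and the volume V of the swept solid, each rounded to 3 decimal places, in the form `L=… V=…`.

L=1259.465 V=6182.382

2πR = 2π·44.5 = 279.601746
per-turn = √(279.601746² + 12.5²) = √(78177.1365 + 156.25) = √78333.3865 = 279.881022
L = 4.5 × 279.881022 = 1259.464599
V = π·1.25² × L = 4.908739 × 1259.464599 = 6182.382393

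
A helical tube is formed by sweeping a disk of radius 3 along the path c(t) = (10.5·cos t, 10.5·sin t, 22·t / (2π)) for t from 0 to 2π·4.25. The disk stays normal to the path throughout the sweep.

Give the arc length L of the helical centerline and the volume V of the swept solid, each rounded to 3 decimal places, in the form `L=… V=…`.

2πR = 2π·10.5 = 65.973446
per-turn = √(65.973446² + 22²) = √(4352.4955 + 484) = √4836.4955 = 69.544917
L = 4.25 × 69.544917 = 295.565899
V = π·3² × L = 28.274334 × 295.565899 = 8356.928915

L=295.566 V=8356.929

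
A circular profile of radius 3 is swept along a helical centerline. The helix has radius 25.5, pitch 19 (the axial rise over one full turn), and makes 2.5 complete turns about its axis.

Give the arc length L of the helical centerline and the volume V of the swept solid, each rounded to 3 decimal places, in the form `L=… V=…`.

2πR = 2π·25.5 = 160.221225
per-turn = √(160.221225² + 19²) = √(25670.8410 + 361) = √26031.8410 = 161.343860
L = 2.5 × 161.343860 = 403.359649
V = π·3² × L = 28.274334 × 403.359649 = 11404.725394

L=403.360 V=11404.725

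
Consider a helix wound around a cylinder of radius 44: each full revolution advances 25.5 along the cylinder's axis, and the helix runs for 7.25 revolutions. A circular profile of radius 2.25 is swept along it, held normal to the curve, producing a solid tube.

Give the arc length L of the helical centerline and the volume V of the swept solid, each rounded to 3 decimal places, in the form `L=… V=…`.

2πR = 2π·44 = 276.460154
per-turn = √(276.460154² + 25.5²) = √(76430.2165 + 650.25) = √77080.4665 = 277.633691
L = 7.25 × 277.633691 = 2012.844261
V = π·2.25² × L = 15.904313 × 2012.844261 = 32012.904764

L=2012.844 V=32012.905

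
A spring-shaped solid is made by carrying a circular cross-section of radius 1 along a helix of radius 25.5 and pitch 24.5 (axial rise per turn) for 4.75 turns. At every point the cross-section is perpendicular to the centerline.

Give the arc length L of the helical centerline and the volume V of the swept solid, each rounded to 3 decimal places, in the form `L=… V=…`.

2πR = 2π·25.5 = 160.221225
per-turn = √(160.221225² + 24.5²) = √(25670.8410 + 600.25) = √26271.0910 = 162.083593
L = 4.75 × 162.083593 = 769.897066
V = π·1² × L = 3.141593 × 769.897066 = 2418.702966

L=769.897 V=2418.703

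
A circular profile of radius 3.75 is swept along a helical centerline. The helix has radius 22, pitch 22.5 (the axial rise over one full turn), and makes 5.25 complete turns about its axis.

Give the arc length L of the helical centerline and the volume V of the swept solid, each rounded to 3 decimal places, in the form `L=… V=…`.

2πR = 2π·22 = 138.230077
per-turn = √(138.230077² + 22.5²) = √(19107.5541 + 506.25) = √19613.8041 = 140.049292
L = 5.25 × 140.049292 = 735.258782
V = π·3.75² × L = 44.178647 × 735.258782 = 32482.737943

L=735.259 V=32482.738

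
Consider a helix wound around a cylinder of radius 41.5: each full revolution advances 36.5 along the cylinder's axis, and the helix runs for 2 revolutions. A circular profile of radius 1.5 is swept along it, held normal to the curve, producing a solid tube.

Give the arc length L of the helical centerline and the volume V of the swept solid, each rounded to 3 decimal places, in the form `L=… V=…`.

L=526.589 V=3722.237

2πR = 2π·41.5 = 260.752190
per-turn = √(260.752190² + 36.5²) = √(67991.7047 + 1332.25) = √69323.9547 = 263.294426
L = 2 × 263.294426 = 526.588852
V = π·1.5² × L = 7.068583 × 526.588852 = 3722.237254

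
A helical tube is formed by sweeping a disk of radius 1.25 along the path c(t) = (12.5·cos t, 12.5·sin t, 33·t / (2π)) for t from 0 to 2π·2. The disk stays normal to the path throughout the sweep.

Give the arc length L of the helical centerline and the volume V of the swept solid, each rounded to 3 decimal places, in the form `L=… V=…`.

2πR = 2π·12.5 = 78.539816
per-turn = √(78.539816² + 33²) = √(6168.5028 + 1089) = √7257.5028 = 85.190978
L = 2 × 85.190978 = 170.381956
V = π·1.25² × L = 4.908739 × 170.381956 = 836.360472

L=170.382 V=836.360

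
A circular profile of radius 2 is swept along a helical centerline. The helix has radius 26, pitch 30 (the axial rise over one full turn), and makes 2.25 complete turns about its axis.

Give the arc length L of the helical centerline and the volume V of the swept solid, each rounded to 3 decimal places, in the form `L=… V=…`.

L=373.713 V=4696.214

2πR = 2π·26 = 163.362818
per-turn = √(163.362818² + 30²) = √(26687.4103 + 900) = √27587.4103 = 166.094582
L = 2.25 × 166.094582 = 373.712810
V = π·2² × L = 12.566371 × 373.712810 = 4696.213679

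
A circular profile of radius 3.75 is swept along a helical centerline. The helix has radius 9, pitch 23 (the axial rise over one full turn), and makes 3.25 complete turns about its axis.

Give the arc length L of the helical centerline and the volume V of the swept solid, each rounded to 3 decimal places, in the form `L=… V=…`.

L=198.403 V=8765.183

2πR = 2π·9 = 56.548668
per-turn = √(56.548668² + 23²) = √(3197.7518 + 529) = √3726.7518 = 61.047128
L = 3.25 × 61.047128 = 198.403166
V = π·3.75² × L = 44.178647 × 198.403166 = 8765.183360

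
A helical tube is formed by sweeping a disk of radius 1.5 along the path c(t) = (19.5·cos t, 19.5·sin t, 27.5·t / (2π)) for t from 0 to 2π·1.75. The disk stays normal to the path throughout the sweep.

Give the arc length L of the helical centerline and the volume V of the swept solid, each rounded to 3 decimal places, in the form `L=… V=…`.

2πR = 2π·19.5 = 122.522113
per-turn = √(122.522113² + 27.5²) = √(15011.6683 + 756.25) = √15767.9183 = 125.570372
L = 1.75 × 125.570372 = 219.748151
V = π·1.5² × L = 7.068583 × 219.748151 = 1553.308146

L=219.748 V=1553.308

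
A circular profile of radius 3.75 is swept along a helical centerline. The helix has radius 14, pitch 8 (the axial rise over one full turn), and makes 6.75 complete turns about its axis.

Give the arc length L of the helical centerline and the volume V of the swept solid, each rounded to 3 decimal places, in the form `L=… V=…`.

2πR = 2π·14 = 87.964594
per-turn = √(87.964594² + 8²) = √(7737.7699 + 64) = √7801.7699 = 88.327628
L = 6.75 × 88.327628 = 596.211488
V = π·3.75² × L = 44.178647 × 596.211488 = 26339.816696

L=596.211 V=26339.817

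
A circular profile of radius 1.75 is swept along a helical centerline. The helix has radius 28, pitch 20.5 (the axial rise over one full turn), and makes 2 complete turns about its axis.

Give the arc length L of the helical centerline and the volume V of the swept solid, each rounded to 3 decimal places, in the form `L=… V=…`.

L=354.239 V=3408.179

2πR = 2π·28 = 175.929189
per-turn = √(175.929189² + 20.5²) = √(30951.0794 + 420.25) = √31371.3294 = 177.119534
L = 2 × 177.119534 = 354.239068
V = π·1.75² × L = 9.621128 × 354.239068 = 3408.179243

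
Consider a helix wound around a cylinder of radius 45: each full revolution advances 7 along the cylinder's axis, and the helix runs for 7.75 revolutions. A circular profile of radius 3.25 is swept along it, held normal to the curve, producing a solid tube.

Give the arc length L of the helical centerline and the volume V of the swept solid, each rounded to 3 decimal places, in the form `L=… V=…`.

2πR = 2π·45 = 282.743339
per-turn = √(282.743339² + 7²) = √(79943.7956 + 49) = √79992.7956 = 282.829977
L = 7.75 × 282.829977 = 2191.932318
V = π·3.25² × L = 33.183072 × 2191.932318 = 72735.048827

L=2191.932 V=72735.049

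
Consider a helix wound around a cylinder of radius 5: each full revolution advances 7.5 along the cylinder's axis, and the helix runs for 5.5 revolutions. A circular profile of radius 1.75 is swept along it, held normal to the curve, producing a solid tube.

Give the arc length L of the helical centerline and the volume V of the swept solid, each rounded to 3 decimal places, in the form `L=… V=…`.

2πR = 2π·5 = 31.415927
per-turn = √(31.415927² + 7.5²) = √(986.9604 + 56.25) = √1043.2104 = 32.298768
L = 5.5 × 32.298768 = 177.643226
V = π·1.75² × L = 9.621128 × 177.643226 = 1709.128129

L=177.643 V=1709.128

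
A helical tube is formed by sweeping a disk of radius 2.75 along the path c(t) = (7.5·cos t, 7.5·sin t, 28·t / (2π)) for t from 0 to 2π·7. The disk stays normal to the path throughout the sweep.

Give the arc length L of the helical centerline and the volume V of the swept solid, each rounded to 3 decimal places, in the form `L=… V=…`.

L=383.704 V=9116.141

2πR = 2π·7.5 = 47.123890
per-turn = √(47.123890² + 28²) = √(2220.6610 + 784) = √3004.6610 = 54.814788
L = 7 × 54.814788 = 383.703516
V = π·2.75² × L = 23.758294 × 383.703516 = 9116.141122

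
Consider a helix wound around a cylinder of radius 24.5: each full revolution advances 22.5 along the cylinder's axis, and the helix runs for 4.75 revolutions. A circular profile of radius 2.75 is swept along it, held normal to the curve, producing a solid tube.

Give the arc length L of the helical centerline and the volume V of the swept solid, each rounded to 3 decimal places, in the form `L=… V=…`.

L=738.975 V=17556.785

2πR = 2π·24.5 = 153.938040
per-turn = √(153.938040² + 22.5²) = √(23696.9202 + 506.25) = √24203.1702 = 155.573681
L = 4.75 × 155.573681 = 738.974984
V = π·2.75² × L = 23.758294 × 738.974984 = 17556.785254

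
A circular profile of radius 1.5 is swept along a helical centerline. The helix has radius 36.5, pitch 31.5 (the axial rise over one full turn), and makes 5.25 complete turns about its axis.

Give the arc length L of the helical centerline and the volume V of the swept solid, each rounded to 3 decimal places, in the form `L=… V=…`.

2πR = 2π·36.5 = 229.336264
per-turn = √(229.336264² + 31.5²) = √(52595.1219 + 992.25) = √53587.3719 = 231.489464
L = 5.25 × 231.489464 = 1215.319685
V = π·1.5² × L = 7.068583 × 1215.319685 = 8590.588637

L=1215.320 V=8590.589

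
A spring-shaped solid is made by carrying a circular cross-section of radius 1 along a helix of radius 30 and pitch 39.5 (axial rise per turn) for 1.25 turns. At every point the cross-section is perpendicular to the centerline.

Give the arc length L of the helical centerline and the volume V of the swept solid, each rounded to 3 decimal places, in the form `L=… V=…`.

L=240.737 V=756.298

2πR = 2π·30 = 188.495559
per-turn = √(188.495559² + 39.5²) = √(35530.5758 + 1560.25) = √37090.8258 = 192.589786
L = 1.25 × 192.589786 = 240.737233
V = π·1² × L = 3.141593 × 240.737233 = 756.298323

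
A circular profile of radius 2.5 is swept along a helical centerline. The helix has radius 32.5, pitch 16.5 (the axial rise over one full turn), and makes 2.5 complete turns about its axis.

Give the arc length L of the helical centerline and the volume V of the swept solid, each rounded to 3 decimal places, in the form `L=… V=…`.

L=512.173 V=10056.486

2πR = 2π·32.5 = 204.203522
per-turn = √(204.203522² + 16.5²) = √(41699.0786 + 272.25) = √41971.3286 = 204.869052
L = 2.5 × 204.869052 = 512.172631
V = π·2.5² × L = 19.634954 × 512.172631 = 10056.486089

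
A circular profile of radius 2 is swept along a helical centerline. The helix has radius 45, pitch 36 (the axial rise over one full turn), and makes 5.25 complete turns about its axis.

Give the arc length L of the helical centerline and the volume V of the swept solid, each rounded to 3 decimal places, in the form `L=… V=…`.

2πR = 2π·45 = 282.743339
per-turn = √(282.743339² + 36²) = √(79943.7956 + 1296) = √81239.7956 = 285.025956
L = 5.25 × 285.025956 = 1496.386270
V = π·2² × L = 12.566371 × 1496.386270 = 18804.144445

L=1496.386 V=18804.144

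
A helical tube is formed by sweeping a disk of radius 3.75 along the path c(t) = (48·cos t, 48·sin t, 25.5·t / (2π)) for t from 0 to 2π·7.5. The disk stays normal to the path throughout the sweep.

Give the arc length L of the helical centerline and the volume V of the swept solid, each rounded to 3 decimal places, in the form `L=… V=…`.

L=2270.018 V=100286.301

2πR = 2π·48 = 301.592895
per-turn = √(301.592895² + 25.5²) = √(90958.2742 + 650.25) = √91608.5242 = 302.669001
L = 7.5 × 302.669001 = 2270.017507
V = π·3.75² × L = 44.178647 × 2270.017507 = 100286.301443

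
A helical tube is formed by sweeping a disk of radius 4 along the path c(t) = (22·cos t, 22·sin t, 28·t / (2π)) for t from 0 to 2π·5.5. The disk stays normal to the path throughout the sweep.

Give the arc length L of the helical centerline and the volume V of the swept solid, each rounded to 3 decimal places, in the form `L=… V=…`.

2πR = 2π·22 = 138.230077
per-turn = √(138.230077² + 28²) = √(19107.5541 + 784) = √19891.5541 = 141.037421
L = 5.5 × 141.037421 = 775.705815
V = π·4² × L = 50.265482 × 775.705815 = 38991.227059

L=775.706 V=38991.227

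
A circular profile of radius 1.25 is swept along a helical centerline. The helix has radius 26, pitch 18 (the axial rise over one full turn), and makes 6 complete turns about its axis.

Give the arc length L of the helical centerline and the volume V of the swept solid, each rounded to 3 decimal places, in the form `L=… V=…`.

2πR = 2π·26 = 163.362818
per-turn = √(163.362818² + 18²) = √(26687.4103 + 324) = √27011.4103 = 164.351484
L = 6 × 164.351484 = 986.108904
V = π·1.25² × L = 4.908739 × 986.108904 = 4840.550764

L=986.109 V=4840.551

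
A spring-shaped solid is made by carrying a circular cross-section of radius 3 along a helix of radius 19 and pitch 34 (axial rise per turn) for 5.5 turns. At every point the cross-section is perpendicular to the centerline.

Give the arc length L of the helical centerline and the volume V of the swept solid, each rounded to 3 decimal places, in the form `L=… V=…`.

L=682.703 V=19302.968

2πR = 2π·19 = 119.380521
per-turn = √(119.380521² + 34²) = √(14251.7088 + 1156) = √15407.7088 = 124.127792
L = 5.5 × 124.127792 = 682.702856
V = π·3² × L = 28.274334 × 682.702856 = 19302.968498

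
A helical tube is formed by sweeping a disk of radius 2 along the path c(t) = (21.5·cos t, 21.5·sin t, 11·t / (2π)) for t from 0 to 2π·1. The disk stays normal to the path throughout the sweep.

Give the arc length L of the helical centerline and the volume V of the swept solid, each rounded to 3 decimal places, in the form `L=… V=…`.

L=135.536 V=1703.191

2πR = 2π·21.5 = 135.088484
per-turn = √(135.088484² + 11²) = √(18248.8985 + 121) = √18369.8985 = 135.535599
L = 1 × 135.535599 = 135.535599
V = π·2² × L = 12.566371 × 135.535599 = 1703.190566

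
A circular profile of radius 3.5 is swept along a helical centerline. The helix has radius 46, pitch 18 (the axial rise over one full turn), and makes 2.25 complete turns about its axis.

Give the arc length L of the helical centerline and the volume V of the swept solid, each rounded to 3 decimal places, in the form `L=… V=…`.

2πR = 2π·46 = 289.026524
per-turn = √(289.026524² + 18²) = √(83536.3317 + 324) = √83860.3317 = 289.586484
L = 2.25 × 289.586484 = 651.569589
V = π·3.5² × L = 38.484510 × 651.569589 = 25075.336358

L=651.570 V=25075.336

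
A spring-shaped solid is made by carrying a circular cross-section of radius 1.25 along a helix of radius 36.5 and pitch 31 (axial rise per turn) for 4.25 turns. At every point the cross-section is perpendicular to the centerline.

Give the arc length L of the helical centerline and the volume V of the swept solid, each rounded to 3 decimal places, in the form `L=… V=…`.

2πR = 2π·36.5 = 229.336264
per-turn = √(229.336264² + 31²) = √(52595.1219 + 961) = √53556.1219 = 231.421956
L = 4.25 × 231.421956 = 983.543314
V = π·1.25² × L = 4.908739 × 983.543314 = 4827.956954

L=983.543 V=4827.957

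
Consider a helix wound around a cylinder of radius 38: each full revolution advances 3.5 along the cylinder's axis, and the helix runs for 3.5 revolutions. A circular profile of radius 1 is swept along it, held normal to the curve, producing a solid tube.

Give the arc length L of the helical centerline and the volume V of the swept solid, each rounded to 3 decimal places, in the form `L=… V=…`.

L=835.753 V=2625.597

2πR = 2π·38 = 238.761042
per-turn = √(238.761042² + 3.5²) = √(57006.8350 + 12.25) = √57019.0850 = 238.786694
L = 3.5 × 238.786694 = 835.753427
V = π·1² × L = 3.141593 × 835.753427 = 2625.596828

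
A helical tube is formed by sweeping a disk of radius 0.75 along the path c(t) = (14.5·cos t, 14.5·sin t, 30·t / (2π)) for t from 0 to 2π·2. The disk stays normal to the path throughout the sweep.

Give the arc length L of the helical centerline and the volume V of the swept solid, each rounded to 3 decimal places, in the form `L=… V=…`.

L=191.837 V=339.004

2πR = 2π·14.5 = 91.106187
per-turn = √(91.106187² + 30²) = √(8300.3373 + 900) = √9200.3373 = 95.918389
L = 2 × 95.918389 = 191.836778
V = π·0.75² × L = 1.767146 × 191.836778 = 339.003569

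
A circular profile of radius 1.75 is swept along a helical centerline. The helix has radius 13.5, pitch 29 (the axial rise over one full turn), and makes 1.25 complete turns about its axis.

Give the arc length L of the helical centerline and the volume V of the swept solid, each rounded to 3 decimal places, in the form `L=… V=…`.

2πR = 2π·13.5 = 84.823002
per-turn = √(84.823002² + 29²) = √(7194.9416 + 841) = √8035.9416 = 89.643414
L = 1.25 × 89.643414 = 112.054267
V = π·1.75² × L = 9.621128 × 112.054267 = 1078.088390

L=112.054 V=1078.088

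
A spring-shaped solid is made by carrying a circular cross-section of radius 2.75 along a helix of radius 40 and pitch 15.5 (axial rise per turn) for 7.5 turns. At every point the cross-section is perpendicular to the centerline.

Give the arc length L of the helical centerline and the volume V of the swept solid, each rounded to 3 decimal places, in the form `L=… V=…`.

2πR = 2π·40 = 251.327412
per-turn = √(251.327412² + 15.5²) = √(63165.4682 + 240.25) = √63405.7182 = 251.804921
L = 7.5 × 251.804921 = 1888.536906
V = π·2.75² × L = 23.758294 × 1888.536906 = 44868.415889

L=1888.537 V=44868.416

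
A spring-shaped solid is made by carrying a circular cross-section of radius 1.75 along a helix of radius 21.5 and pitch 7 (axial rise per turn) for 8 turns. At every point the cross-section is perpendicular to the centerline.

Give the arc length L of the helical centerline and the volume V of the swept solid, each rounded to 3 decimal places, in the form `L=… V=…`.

2πR = 2π·21.5 = 135.088484
per-turn = √(135.088484² + 7²) = √(18248.8985 + 49) = √18297.8985 = 135.269725
L = 8 × 135.269725 = 1082.157801
V = π·1.75² × L = 9.621128 × 1082.157801 = 10411.578181

L=1082.158 V=10411.578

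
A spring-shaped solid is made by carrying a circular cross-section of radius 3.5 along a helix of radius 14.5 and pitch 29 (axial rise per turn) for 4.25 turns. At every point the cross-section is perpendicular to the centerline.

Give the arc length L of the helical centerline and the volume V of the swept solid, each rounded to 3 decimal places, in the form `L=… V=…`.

2πR = 2π·14.5 = 91.106187
per-turn = √(91.106187² + 29²) = √(8300.3373 + 841) = √9141.3373 = 95.610341
L = 4.25 × 95.610341 = 406.343949
V = π·3.5² × L = 38.484510 × 406.343949 = 15637.947777

L=406.344 V=15637.948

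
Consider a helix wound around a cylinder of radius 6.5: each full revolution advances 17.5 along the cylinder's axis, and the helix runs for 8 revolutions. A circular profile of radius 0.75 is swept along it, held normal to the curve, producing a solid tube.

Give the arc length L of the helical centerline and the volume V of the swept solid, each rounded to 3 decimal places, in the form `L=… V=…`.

2πR = 2π·6.5 = 40.840704
per-turn = √(40.840704² + 17.5²) = √(1667.9631 + 306.25) = √1974.2131 = 44.432118
L = 8 × 44.432118 = 355.456947
V = π·0.75² × L = 1.767146 × 355.456947 = 628.144275

L=355.457 V=628.144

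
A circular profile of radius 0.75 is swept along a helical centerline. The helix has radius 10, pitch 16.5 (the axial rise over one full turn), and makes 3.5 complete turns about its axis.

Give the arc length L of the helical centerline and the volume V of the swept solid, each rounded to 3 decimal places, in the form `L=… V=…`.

2πR = 2π·10 = 62.831853
per-turn = √(62.831853² + 16.5²) = √(3947.8418 + 272.25) = √4220.0918 = 64.962233
L = 3.5 × 64.962233 = 227.367817
V = π·0.75² × L = 1.767146 × 227.367817 = 401.792098

L=227.368 V=401.792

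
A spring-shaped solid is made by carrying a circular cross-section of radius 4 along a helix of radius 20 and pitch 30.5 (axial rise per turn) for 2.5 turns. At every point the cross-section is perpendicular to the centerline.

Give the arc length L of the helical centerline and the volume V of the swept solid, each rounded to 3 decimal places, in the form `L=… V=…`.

2πR = 2π·20 = 125.663706
per-turn = √(125.663706² + 30.5²) = √(15791.3670 + 930.25) = √16721.6170 = 129.312092
L = 2.5 × 129.312092 = 323.280229
V = π·4² × L = 50.265482 × 323.280229 = 16249.836683

L=323.280 V=16249.837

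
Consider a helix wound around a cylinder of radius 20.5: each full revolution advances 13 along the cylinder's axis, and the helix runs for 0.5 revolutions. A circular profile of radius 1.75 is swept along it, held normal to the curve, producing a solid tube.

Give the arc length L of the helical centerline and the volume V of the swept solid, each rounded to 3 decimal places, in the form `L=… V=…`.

2πR = 2π·20.5 = 128.805299
per-turn = √(128.805299² + 13²) = √(16590.8050 + 169) = √16759.8050 = 129.459666
L = 0.5 × 129.459666 = 64.729833
V = π·1.75² × L = 9.621128 × 64.729833 = 622.773974

L=64.730 V=622.774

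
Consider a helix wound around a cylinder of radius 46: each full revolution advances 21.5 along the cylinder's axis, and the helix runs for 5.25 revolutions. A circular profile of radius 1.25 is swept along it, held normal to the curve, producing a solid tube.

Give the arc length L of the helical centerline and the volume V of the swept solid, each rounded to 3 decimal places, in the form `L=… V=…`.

2πR = 2π·46 = 289.026524
per-turn = √(289.026524² + 21.5²) = √(83536.3317 + 462.25) = √83998.5817 = 289.825088
L = 5.25 × 289.825088 = 1521.581712
V = π·1.25² × L = 4.908739 × 1521.581712 = 7469.046764

L=1521.582 V=7469.047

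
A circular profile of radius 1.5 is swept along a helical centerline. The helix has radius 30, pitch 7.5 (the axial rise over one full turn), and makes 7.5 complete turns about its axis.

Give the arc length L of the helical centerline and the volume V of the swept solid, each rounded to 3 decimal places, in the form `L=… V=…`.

2πR = 2π·30 = 188.495559
per-turn = √(188.495559² + 7.5²) = √(35530.5758 + 56.25) = √35586.8258 = 188.644708
L = 7.5 × 188.644708 = 1414.835310
V = π·1.5² × L = 7.068583 × 1414.835310 = 10000.881484

L=1414.835 V=10000.881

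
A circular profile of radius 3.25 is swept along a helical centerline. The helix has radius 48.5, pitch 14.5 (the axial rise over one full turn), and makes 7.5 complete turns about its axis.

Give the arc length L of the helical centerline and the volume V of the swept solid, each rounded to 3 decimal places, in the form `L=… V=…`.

L=2288.094 V=75926.005

2πR = 2π·48.5 = 304.734487
per-turn = √(304.734487² + 14.5²) = √(92863.1078 + 210.25) = √93073.3578 = 305.079265
L = 7.5 × 305.079265 = 2288.094486
V = π·3.25² × L = 33.183072 × 2288.094486 = 75926.004995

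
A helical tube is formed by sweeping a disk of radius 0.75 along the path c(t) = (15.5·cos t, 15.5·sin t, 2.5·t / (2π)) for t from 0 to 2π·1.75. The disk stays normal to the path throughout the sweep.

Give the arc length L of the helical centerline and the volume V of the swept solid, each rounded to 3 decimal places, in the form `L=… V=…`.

2πR = 2π·15.5 = 97.389372
per-turn = √(97.389372² + 2.5²) = √(9484.6898 + 6.25) = √9490.9398 = 97.421455
L = 1.75 × 97.421455 = 170.487546
V = π·0.75² × L = 1.767146 × 170.487546 = 301.276362

L=170.488 V=301.276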